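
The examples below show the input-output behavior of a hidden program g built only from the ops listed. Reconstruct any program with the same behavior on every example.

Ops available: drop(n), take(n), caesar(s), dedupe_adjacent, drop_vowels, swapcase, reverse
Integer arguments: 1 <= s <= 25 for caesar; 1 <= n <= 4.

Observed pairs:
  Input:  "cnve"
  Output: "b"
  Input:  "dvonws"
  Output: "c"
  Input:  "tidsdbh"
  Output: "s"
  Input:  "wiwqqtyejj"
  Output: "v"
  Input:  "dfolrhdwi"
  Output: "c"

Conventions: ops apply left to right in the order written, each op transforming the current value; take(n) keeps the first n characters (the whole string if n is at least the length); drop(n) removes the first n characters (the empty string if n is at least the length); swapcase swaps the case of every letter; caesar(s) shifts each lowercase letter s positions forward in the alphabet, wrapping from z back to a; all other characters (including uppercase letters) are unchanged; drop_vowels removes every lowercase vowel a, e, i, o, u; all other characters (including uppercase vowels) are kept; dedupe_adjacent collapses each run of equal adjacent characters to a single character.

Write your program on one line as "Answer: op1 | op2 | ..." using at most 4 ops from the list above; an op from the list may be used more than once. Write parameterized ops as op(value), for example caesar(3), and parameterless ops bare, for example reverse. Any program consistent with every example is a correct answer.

drop_vowels | take(3) | caesar(25) | take(1)

Check, running the answer program on each example:
  "cnve" -> "cnv" -> "cnv" -> "bmu" -> "b"
  "dvonws" -> "dvnws" -> "dvn" -> "cum" -> "c"
  "tidsdbh" -> "tdsdbh" -> "tds" -> "scr" -> "s"
  "wiwqqtyejj" -> "wwqqtyjj" -> "wwq" -> "vvp" -> "v"
  "dfolrhdwi" -> "dflrhdw" -> "dfl" -> "cek" -> "c"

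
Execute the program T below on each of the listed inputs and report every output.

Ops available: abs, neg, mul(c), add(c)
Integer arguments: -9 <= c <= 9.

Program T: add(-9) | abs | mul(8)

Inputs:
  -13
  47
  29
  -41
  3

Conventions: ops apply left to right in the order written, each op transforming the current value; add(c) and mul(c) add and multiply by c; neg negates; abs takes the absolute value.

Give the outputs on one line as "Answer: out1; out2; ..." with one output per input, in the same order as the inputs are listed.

Execution, op by op:
  -13 -> -22 -> 22 -> 176
  47 -> 38 -> 38 -> 304
  29 -> 20 -> 20 -> 160
  -41 -> -50 -> 50 -> 400
  3 -> -6 -> 6 -> 48

176; 304; 160; 400; 48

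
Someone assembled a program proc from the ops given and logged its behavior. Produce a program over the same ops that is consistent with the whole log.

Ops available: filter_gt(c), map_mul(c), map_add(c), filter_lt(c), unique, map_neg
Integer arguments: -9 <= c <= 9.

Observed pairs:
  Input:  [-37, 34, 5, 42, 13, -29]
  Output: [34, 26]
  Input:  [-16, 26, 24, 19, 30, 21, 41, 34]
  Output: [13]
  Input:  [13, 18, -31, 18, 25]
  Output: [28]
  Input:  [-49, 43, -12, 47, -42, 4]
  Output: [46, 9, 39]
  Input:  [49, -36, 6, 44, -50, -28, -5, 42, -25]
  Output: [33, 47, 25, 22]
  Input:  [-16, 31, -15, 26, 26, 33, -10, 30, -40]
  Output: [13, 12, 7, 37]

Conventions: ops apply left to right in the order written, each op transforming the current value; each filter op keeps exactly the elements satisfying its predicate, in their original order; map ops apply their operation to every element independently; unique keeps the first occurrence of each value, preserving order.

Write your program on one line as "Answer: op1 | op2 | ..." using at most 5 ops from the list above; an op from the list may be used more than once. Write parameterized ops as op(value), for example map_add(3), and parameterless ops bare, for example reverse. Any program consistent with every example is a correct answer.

map_neg | filter_gt(-3) | filter_gt(8) | map_add(-3)

Check, running the answer program on each example:
  [-37, 34, 5, 42, 13, -29] -> [37, -34, -5, -42, -13, 29] -> [37, 29] -> [37, 29] -> [34, 26]
  [-16, 26, 24, 19, 30, 21, 41, 34] -> [16, -26, -24, -19, -30, -21, -41, -34] -> [16] -> [16] -> [13]
  [13, 18, -31, 18, 25] -> [-13, -18, 31, -18, -25] -> [31] -> [31] -> [28]
  [-49, 43, -12, 47, -42, 4] -> [49, -43, 12, -47, 42, -4] -> [49, 12, 42] -> [49, 12, 42] -> [46, 9, 39]
  [49, -36, 6, 44, -50, -28, -5, 42, -25] -> [-49, 36, -6, -44, 50, 28, 5, -42, 25] -> [36, 50, 28, 5, 25] -> [36, 50, 28, 25] -> [33, 47, 25, 22]
  [-16, 31, -15, 26, 26, 33, -10, 30, -40] -> [16, -31, 15, -26, -26, -33, 10, -30, 40] -> [16, 15, 10, 40] -> [16, 15, 10, 40] -> [13, 12, 7, 37]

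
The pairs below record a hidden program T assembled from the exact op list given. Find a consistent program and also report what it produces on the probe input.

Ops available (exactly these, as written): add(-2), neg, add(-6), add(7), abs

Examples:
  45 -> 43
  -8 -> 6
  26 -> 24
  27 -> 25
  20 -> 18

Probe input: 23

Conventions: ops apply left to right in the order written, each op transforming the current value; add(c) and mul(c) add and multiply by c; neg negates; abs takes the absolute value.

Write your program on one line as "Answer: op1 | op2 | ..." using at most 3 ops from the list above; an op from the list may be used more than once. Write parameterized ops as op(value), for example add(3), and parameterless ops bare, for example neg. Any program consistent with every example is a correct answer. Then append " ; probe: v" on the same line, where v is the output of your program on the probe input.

abs | add(-2) ; probe: 21

Check, running the answer program on each example:
  45 -> 45 -> 43
  -8 -> 8 -> 6
  26 -> 26 -> 24
  27 -> 27 -> 25
  20 -> 20 -> 18
  probe: 23 -> 23 -> 21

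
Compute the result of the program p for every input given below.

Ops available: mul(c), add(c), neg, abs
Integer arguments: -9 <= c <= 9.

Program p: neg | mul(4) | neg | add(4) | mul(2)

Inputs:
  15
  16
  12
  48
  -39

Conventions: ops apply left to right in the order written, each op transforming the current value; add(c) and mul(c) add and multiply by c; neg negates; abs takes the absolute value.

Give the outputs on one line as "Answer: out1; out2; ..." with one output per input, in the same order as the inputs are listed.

128; 136; 104; 392; -304

Execution, op by op:
  15 -> -15 -> -60 -> 60 -> 64 -> 128
  16 -> -16 -> -64 -> 64 -> 68 -> 136
  12 -> -12 -> -48 -> 48 -> 52 -> 104
  48 -> -48 -> -192 -> 192 -> 196 -> 392
  -39 -> 39 -> 156 -> -156 -> -152 -> -304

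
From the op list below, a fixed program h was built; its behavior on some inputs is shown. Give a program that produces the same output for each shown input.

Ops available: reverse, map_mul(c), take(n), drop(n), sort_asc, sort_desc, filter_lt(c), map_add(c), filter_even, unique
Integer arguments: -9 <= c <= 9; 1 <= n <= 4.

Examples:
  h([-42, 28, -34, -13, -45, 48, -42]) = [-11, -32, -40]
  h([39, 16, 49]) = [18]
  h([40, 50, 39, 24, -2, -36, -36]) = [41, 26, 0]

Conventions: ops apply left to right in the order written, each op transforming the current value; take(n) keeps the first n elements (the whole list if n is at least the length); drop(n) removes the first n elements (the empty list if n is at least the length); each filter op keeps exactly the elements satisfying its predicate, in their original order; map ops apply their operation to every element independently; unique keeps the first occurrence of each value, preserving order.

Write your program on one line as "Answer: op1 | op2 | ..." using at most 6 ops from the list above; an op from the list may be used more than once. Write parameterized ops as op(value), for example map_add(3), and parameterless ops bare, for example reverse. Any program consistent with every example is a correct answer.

map_add(9) | map_add(-7) | sort_desc | drop(2) | take(3)

Check, running the answer program on each example:
  [-42, 28, -34, -13, -45, 48, -42] -> [-33, 37, -25, -4, -36, 57, -33] -> [-40, 30, -32, -11, -43, 50, -40] -> [50, 30, -11, -32, -40, -40, -43] -> [-11, -32, -40, -40, -43] -> [-11, -32, -40]
  [39, 16, 49] -> [48, 25, 58] -> [41, 18, 51] -> [51, 41, 18] -> [18] -> [18]
  [40, 50, 39, 24, -2, -36, -36] -> [49, 59, 48, 33, 7, -27, -27] -> [42, 52, 41, 26, 0, -34, -34] -> [52, 42, 41, 26, 0, -34, -34] -> [41, 26, 0, -34, -34] -> [41, 26, 0]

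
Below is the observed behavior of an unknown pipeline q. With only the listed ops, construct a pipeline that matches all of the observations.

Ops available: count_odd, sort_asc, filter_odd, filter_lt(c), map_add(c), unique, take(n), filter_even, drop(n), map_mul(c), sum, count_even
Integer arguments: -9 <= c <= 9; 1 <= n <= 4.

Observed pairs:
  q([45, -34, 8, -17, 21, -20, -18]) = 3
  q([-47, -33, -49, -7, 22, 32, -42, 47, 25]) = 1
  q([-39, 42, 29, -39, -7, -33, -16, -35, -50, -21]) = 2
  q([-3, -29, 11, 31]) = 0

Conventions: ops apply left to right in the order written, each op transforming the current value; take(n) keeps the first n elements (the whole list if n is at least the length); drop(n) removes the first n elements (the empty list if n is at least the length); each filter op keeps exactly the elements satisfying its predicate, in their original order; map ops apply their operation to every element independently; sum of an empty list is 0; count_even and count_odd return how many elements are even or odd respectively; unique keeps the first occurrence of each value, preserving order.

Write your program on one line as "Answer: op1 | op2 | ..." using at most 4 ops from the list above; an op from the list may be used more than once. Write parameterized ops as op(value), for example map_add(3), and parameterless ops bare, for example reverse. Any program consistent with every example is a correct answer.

filter_even | filter_lt(-2) | count_even

Check, running the answer program on each example:
  [45, -34, 8, -17, 21, -20, -18] -> [-34, 8, -20, -18] -> [-34, -20, -18] -> 3
  [-47, -33, -49, -7, 22, 32, -42, 47, 25] -> [22, 32, -42] -> [-42] -> 1
  [-39, 42, 29, -39, -7, -33, -16, -35, -50, -21] -> [42, -16, -50] -> [-16, -50] -> 2
  [-3, -29, 11, 31] -> [] -> [] -> 0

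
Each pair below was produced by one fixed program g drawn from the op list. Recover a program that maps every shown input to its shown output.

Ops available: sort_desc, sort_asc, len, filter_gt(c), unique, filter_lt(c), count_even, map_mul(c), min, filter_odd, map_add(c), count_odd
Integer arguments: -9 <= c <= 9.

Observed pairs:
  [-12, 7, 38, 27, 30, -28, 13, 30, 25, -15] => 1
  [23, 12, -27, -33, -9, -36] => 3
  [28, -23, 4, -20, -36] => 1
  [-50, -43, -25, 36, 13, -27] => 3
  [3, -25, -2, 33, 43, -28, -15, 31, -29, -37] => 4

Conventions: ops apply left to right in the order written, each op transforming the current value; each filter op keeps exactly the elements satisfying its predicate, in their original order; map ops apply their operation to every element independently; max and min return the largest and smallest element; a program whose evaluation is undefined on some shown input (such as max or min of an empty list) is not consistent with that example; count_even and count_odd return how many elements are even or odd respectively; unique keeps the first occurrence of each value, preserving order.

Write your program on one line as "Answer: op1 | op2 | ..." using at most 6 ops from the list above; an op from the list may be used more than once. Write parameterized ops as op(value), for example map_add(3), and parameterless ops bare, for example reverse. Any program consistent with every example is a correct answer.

filter_odd | map_mul(2) | map_add(3) | map_mul(5) | filter_lt(4) | count_odd

Check, running the answer program on each example:
  [-12, 7, 38, 27, 30, -28, 13, 30, 25, -15] -> [7, 27, 13, 25, -15] -> [14, 54, 26, 50, -30] -> [17, 57, 29, 53, -27] -> [85, 285, 145, 265, -135] -> [-135] -> 1
  [23, 12, -27, -33, -9, -36] -> [23, -27, -33, -9] -> [46, -54, -66, -18] -> [49, -51, -63, -15] -> [245, -255, -315, -75] -> [-255, -315, -75] -> 3
  [28, -23, 4, -20, -36] -> [-23] -> [-46] -> [-43] -> [-215] -> [-215] -> 1
  [-50, -43, -25, 36, 13, -27] -> [-43, -25, 13, -27] -> [-86, -50, 26, -54] -> [-83, -47, 29, -51] -> [-415, -235, 145, -255] -> [-415, -235, -255] -> 3
  [3, -25, -2, 33, 43, -28, -15, 31, -29, -37] -> [3, -25, 33, 43, -15, 31, -29, -37] -> [6, -50, 66, 86, -30, 62, -58, -74] -> [9, -47, 69, 89, -27, 65, -55, -71] -> [45, -235, 345, 445, -135, 325, -275, -355] -> [-235, -135, -275, -355] -> 4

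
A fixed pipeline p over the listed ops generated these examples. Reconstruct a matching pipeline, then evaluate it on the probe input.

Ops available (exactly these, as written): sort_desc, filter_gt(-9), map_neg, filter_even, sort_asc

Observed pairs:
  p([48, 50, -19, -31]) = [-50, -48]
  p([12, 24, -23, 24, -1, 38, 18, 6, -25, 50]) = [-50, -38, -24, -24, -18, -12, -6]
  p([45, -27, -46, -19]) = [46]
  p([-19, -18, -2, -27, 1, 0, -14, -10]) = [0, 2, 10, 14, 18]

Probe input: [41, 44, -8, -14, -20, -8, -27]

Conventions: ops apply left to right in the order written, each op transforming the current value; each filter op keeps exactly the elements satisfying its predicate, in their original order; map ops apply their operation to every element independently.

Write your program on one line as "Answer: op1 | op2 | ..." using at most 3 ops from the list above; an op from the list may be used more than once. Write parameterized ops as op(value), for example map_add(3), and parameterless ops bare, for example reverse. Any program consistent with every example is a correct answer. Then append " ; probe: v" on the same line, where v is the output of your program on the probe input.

sort_desc | filter_even | map_neg ; probe: [-44, 8, 8, 14, 20]

Check, running the answer program on each example:
  [48, 50, -19, -31] -> [50, 48, -19, -31] -> [50, 48] -> [-50, -48]
  [12, 24, -23, 24, -1, 38, 18, 6, -25, 50] -> [50, 38, 24, 24, 18, 12, 6, -1, -23, -25] -> [50, 38, 24, 24, 18, 12, 6] -> [-50, -38, -24, -24, -18, -12, -6]
  [45, -27, -46, -19] -> [45, -19, -27, -46] -> [-46] -> [46]
  [-19, -18, -2, -27, 1, 0, -14, -10] -> [1, 0, -2, -10, -14, -18, -19, -27] -> [0, -2, -10, -14, -18] -> [0, 2, 10, 14, 18]
  probe: [41, 44, -8, -14, -20, -8, -27] -> [44, 41, -8, -8, -14, -20, -27] -> [44, -8, -8, -14, -20] -> [-44, 8, 8, 14, 20]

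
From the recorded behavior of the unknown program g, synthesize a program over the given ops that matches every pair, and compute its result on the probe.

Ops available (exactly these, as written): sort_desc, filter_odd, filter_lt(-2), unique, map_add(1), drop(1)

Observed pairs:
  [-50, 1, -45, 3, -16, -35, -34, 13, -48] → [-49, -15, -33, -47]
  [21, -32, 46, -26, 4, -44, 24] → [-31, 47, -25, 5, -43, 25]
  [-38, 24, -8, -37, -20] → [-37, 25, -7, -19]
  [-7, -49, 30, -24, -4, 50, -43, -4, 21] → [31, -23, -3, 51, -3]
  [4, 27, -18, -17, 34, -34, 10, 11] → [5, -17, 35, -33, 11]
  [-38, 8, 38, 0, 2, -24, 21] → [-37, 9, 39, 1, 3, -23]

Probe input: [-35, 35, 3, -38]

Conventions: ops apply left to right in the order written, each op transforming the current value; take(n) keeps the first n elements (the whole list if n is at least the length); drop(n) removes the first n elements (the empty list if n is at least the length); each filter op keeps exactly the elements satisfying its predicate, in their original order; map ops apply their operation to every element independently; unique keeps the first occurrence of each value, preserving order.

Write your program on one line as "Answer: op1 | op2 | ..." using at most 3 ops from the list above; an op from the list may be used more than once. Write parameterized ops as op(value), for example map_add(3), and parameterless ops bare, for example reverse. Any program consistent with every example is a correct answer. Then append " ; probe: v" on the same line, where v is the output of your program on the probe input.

map_add(1) | filter_odd ; probe: [-37]

Check, running the answer program on each example:
  [-50, 1, -45, 3, -16, -35, -34, 13, -48] -> [-49, 2, -44, 4, -15, -34, -33, 14, -47] -> [-49, -15, -33, -47]
  [21, -32, 46, -26, 4, -44, 24] -> [22, -31, 47, -25, 5, -43, 25] -> [-31, 47, -25, 5, -43, 25]
  [-38, 24, -8, -37, -20] -> [-37, 25, -7, -36, -19] -> [-37, 25, -7, -19]
  [-7, -49, 30, -24, -4, 50, -43, -4, 21] -> [-6, -48, 31, -23, -3, 51, -42, -3, 22] -> [31, -23, -3, 51, -3]
  [4, 27, -18, -17, 34, -34, 10, 11] -> [5, 28, -17, -16, 35, -33, 11, 12] -> [5, -17, 35, -33, 11]
  [-38, 8, 38, 0, 2, -24, 21] -> [-37, 9, 39, 1, 3, -23, 22] -> [-37, 9, 39, 1, 3, -23]
  probe: [-35, 35, 3, -38] -> [-34, 36, 4, -37] -> [-37]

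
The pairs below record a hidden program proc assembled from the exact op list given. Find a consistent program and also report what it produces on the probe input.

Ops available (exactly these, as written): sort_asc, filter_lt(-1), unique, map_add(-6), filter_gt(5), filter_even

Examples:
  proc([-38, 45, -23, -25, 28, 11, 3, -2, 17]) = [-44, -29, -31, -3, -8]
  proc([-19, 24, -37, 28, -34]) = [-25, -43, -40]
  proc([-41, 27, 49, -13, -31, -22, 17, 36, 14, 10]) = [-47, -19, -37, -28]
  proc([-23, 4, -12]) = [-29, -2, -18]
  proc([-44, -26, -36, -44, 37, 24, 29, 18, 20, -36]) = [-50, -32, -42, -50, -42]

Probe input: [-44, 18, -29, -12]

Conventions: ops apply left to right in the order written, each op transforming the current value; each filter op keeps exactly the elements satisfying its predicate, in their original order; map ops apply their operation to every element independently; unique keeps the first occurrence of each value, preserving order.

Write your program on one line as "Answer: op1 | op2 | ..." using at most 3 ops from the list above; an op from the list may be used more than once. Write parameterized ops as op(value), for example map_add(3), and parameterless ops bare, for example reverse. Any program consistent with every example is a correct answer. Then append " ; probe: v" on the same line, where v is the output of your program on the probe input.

map_add(-6) | filter_lt(-1) ; probe: [-50, -35, -18]

Check, running the answer program on each example:
  [-38, 45, -23, -25, 28, 11, 3, -2, 17] -> [-44, 39, -29, -31, 22, 5, -3, -8, 11] -> [-44, -29, -31, -3, -8]
  [-19, 24, -37, 28, -34] -> [-25, 18, -43, 22, -40] -> [-25, -43, -40]
  [-41, 27, 49, -13, -31, -22, 17, 36, 14, 10] -> [-47, 21, 43, -19, -37, -28, 11, 30, 8, 4] -> [-47, -19, -37, -28]
  [-23, 4, -12] -> [-29, -2, -18] -> [-29, -2, -18]
  [-44, -26, -36, -44, 37, 24, 29, 18, 20, -36] -> [-50, -32, -42, -50, 31, 18, 23, 12, 14, -42] -> [-50, -32, -42, -50, -42]
  probe: [-44, 18, -29, -12] -> [-50, 12, -35, -18] -> [-50, -35, -18]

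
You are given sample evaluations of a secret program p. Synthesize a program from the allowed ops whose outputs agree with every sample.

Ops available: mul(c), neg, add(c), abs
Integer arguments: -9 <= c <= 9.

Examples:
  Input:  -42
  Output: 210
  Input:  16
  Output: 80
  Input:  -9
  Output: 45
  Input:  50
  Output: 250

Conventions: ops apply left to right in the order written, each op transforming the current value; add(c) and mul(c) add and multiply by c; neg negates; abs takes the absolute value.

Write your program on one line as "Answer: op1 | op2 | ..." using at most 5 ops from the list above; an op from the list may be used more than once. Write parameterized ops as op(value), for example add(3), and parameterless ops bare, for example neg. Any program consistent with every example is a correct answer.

neg | mul(5) | mul(-1) | abs

Check, running the answer program on each example:
  -42 -> 42 -> 210 -> -210 -> 210
  16 -> -16 -> -80 -> 80 -> 80
  -9 -> 9 -> 45 -> -45 -> 45
  50 -> -50 -> -250 -> 250 -> 250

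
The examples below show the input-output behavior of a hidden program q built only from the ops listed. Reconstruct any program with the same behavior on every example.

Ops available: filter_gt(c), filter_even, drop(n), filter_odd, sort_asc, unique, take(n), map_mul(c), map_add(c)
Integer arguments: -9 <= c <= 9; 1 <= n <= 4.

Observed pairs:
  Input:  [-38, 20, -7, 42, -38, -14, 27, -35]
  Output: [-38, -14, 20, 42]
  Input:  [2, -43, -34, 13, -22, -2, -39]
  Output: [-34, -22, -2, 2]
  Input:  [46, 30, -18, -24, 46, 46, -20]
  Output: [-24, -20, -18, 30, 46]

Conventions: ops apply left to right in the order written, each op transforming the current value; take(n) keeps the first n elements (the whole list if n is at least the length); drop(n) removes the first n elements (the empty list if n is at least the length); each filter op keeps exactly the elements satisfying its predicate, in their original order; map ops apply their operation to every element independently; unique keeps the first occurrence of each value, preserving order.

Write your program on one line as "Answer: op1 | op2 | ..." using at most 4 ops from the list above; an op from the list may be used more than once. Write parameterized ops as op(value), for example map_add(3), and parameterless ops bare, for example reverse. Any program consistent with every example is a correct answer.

unique | filter_even | sort_asc

Check, running the answer program on each example:
  [-38, 20, -7, 42, -38, -14, 27, -35] -> [-38, 20, -7, 42, -14, 27, -35] -> [-38, 20, 42, -14] -> [-38, -14, 20, 42]
  [2, -43, -34, 13, -22, -2, -39] -> [2, -43, -34, 13, -22, -2, -39] -> [2, -34, -22, -2] -> [-34, -22, -2, 2]
  [46, 30, -18, -24, 46, 46, -20] -> [46, 30, -18, -24, -20] -> [46, 30, -18, -24, -20] -> [-24, -20, -18, 30, 46]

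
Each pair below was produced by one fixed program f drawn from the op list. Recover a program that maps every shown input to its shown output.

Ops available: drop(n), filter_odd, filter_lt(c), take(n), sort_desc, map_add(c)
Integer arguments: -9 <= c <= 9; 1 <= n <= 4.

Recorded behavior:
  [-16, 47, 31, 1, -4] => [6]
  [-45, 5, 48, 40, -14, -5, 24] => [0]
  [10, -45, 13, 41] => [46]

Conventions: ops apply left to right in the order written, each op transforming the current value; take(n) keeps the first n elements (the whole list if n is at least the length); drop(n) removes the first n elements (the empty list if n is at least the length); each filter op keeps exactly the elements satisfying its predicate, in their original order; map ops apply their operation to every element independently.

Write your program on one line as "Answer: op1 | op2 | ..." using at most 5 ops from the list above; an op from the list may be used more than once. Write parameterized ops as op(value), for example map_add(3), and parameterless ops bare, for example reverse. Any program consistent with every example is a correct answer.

drop(3) | sort_desc | map_add(8) | filter_odd | map_add(-3)

Check, running the answer program on each example:
  [-16, 47, 31, 1, -4] -> [1, -4] -> [1, -4] -> [9, 4] -> [9] -> [6]
  [-45, 5, 48, 40, -14, -5, 24] -> [40, -14, -5, 24] -> [40, 24, -5, -14] -> [48, 32, 3, -6] -> [3] -> [0]
  [10, -45, 13, 41] -> [41] -> [41] -> [49] -> [49] -> [46]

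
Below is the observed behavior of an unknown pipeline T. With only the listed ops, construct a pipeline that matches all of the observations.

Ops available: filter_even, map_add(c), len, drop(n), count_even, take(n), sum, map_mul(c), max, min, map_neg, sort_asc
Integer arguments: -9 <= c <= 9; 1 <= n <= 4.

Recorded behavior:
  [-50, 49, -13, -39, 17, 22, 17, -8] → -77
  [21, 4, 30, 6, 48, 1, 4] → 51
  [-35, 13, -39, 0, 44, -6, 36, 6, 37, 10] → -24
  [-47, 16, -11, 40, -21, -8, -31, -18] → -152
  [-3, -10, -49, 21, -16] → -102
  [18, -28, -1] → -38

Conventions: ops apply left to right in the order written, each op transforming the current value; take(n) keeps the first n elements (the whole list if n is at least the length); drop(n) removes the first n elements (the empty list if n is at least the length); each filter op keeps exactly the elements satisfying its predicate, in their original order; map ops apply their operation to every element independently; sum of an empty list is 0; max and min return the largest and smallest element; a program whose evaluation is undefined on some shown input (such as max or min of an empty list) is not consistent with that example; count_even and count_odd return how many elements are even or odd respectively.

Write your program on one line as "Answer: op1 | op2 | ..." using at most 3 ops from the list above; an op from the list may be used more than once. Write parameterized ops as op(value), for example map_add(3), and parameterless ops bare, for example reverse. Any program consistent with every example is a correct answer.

map_add(-9) | sum

Check, running the answer program on each example:
  [-50, 49, -13, -39, 17, 22, 17, -8] -> [-59, 40, -22, -48, 8, 13, 8, -17] -> -77
  [21, 4, 30, 6, 48, 1, 4] -> [12, -5, 21, -3, 39, -8, -5] -> 51
  [-35, 13, -39, 0, 44, -6, 36, 6, 37, 10] -> [-44, 4, -48, -9, 35, -15, 27, -3, 28, 1] -> -24
  [-47, 16, -11, 40, -21, -8, -31, -18] -> [-56, 7, -20, 31, -30, -17, -40, -27] -> -152
  [-3, -10, -49, 21, -16] -> [-12, -19, -58, 12, -25] -> -102
  [18, -28, -1] -> [9, -37, -10] -> -38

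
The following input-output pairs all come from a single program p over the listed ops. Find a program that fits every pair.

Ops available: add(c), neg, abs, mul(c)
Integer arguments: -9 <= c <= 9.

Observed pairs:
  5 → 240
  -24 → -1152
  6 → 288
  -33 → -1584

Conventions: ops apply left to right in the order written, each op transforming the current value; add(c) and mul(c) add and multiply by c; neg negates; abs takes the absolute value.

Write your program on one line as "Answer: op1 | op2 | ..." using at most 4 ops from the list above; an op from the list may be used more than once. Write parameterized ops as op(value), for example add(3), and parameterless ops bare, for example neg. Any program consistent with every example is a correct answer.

neg | mul(-6) | mul(8)

Check, running the answer program on each example:
  5 -> -5 -> 30 -> 240
  -24 -> 24 -> -144 -> -1152
  6 -> -6 -> 36 -> 288
  -33 -> 33 -> -198 -> -1584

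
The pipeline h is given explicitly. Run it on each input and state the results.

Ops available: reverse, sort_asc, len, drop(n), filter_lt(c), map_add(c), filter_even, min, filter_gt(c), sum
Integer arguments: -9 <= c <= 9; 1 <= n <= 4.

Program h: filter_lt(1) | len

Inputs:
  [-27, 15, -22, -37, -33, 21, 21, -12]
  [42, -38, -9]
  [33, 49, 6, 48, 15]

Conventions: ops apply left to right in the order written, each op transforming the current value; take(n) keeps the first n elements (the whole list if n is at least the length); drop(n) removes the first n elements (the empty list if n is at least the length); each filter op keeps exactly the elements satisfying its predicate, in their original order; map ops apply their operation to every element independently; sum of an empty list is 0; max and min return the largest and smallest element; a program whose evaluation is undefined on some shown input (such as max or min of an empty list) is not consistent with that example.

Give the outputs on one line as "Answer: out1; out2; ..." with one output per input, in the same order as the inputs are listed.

5; 2; 0

Execution, op by op:
  [-27, 15, -22, -37, -33, 21, 21, -12] -> [-27, -22, -37, -33, -12] -> 5
  [42, -38, -9] -> [-38, -9] -> 2
  [33, 49, 6, 48, 15] -> [] -> 0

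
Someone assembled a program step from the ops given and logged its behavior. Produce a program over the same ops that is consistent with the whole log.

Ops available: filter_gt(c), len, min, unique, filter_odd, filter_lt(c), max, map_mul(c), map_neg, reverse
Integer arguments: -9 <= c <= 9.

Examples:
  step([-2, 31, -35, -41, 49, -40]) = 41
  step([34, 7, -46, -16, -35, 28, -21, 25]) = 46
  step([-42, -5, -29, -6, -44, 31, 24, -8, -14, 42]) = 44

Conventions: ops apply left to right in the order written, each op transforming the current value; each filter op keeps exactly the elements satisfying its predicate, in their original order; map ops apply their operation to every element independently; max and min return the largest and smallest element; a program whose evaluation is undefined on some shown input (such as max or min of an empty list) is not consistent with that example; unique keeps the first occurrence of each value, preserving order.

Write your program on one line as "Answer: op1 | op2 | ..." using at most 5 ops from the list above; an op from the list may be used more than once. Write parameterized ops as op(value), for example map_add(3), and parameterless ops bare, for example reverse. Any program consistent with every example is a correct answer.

map_neg | reverse | filter_gt(1) | max

Check, running the answer program on each example:
  [-2, 31, -35, -41, 49, -40] -> [2, -31, 35, 41, -49, 40] -> [40, -49, 41, 35, -31, 2] -> [40, 41, 35, 2] -> 41
  [34, 7, -46, -16, -35, 28, -21, 25] -> [-34, -7, 46, 16, 35, -28, 21, -25] -> [-25, 21, -28, 35, 16, 46, -7, -34] -> [21, 35, 16, 46] -> 46
  [-42, -5, -29, -6, -44, 31, 24, -8, -14, 42] -> [42, 5, 29, 6, 44, -31, -24, 8, 14, -42] -> [-42, 14, 8, -24, -31, 44, 6, 29, 5, 42] -> [14, 8, 44, 6, 29, 5, 42] -> 44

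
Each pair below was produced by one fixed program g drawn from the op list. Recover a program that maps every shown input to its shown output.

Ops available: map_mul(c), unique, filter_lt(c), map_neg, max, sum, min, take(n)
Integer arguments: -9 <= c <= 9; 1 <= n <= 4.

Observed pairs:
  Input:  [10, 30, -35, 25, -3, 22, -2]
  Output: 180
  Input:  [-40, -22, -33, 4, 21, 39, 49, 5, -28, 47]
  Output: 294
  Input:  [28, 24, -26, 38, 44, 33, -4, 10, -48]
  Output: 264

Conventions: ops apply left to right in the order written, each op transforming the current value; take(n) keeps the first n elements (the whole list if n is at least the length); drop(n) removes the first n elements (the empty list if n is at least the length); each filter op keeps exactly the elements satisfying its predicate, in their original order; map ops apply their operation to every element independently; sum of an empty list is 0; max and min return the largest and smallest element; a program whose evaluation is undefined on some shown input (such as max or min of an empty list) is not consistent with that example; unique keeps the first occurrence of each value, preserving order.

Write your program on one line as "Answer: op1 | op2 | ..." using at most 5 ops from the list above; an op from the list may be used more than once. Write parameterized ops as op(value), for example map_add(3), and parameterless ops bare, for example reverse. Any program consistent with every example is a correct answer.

map_neg | map_mul(6) | map_neg | max

Check, running the answer program on each example:
  [10, 30, -35, 25, -3, 22, -2] -> [-10, -30, 35, -25, 3, -22, 2] -> [-60, -180, 210, -150, 18, -132, 12] -> [60, 180, -210, 150, -18, 132, -12] -> 180
  [-40, -22, -33, 4, 21, 39, 49, 5, -28, 47] -> [40, 22, 33, -4, -21, -39, -49, -5, 28, -47] -> [240, 132, 198, -24, -126, -234, -294, -30, 168, -282] -> [-240, -132, -198, 24, 126, 234, 294, 30, -168, 282] -> 294
  [28, 24, -26, 38, 44, 33, -4, 10, -48] -> [-28, -24, 26, -38, -44, -33, 4, -10, 48] -> [-168, -144, 156, -228, -264, -198, 24, -60, 288] -> [168, 144, -156, 228, 264, 198, -24, 60, -288] -> 264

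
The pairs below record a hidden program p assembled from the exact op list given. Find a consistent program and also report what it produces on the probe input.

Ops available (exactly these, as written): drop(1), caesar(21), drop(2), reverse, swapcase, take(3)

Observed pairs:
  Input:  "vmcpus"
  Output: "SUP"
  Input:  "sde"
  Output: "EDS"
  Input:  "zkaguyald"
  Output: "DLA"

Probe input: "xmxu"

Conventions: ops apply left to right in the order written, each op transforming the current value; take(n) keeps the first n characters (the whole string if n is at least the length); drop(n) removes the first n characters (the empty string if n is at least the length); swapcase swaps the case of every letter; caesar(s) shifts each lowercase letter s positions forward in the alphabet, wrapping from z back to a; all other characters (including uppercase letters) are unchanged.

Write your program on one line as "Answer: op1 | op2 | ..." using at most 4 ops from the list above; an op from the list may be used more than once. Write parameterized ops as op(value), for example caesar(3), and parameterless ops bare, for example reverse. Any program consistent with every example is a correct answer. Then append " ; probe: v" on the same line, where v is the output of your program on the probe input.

reverse | take(3) | swapcase ; probe: "UXM"

Check, running the answer program on each example:
  "vmcpus" -> "supcmv" -> "sup" -> "SUP"
  "sde" -> "eds" -> "eds" -> "EDS"
  "zkaguyald" -> "dlayugakz" -> "dla" -> "DLA"
  probe: "xmxu" -> "uxmx" -> "uxm" -> "UXM"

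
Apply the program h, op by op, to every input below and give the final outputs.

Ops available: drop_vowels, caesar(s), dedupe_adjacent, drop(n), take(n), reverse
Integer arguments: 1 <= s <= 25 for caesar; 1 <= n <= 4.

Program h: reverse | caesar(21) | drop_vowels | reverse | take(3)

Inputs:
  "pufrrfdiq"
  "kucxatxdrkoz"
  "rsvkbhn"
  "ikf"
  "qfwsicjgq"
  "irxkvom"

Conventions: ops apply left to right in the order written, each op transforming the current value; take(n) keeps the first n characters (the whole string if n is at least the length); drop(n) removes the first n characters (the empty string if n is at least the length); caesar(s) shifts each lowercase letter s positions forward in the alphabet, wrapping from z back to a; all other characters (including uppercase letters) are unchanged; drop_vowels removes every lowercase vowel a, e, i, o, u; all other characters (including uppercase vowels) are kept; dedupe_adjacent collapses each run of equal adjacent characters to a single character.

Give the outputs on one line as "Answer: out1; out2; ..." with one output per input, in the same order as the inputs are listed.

"kpm"; "fpx"; "mnq"; "df"; "lrn"; "dms"

Execution, op by op:
  "pufrrfdiq" -> "qidfrrfup" -> "ldyammapk" -> "ldymmpk" -> "kpmmydl" -> "kpm"
  "kucxatxdrkoz" -> "zokrdxtaxcuk" -> "ujfmysovsxpf" -> "jfmysvsxpf" -> "fpxsvsymfj" -> "fpx"
  "rsvkbhn" -> "nhbkvsr" -> "icwfqnm" -> "cwfqnm" -> "mnqfwc" -> "mnq"
  "ikf" -> "fki" -> "afd" -> "fd" -> "df" -> "df"
  "qfwsicjgq" -> "qgjciswfq" -> "lbexdnral" -> "lbxdnrl" -> "lrndxbl" -> "lrn"
  "irxkvom" -> "movkxri" -> "hjqfsmd" -> "hjqfsmd" -> "dmsfqjh" -> "dms"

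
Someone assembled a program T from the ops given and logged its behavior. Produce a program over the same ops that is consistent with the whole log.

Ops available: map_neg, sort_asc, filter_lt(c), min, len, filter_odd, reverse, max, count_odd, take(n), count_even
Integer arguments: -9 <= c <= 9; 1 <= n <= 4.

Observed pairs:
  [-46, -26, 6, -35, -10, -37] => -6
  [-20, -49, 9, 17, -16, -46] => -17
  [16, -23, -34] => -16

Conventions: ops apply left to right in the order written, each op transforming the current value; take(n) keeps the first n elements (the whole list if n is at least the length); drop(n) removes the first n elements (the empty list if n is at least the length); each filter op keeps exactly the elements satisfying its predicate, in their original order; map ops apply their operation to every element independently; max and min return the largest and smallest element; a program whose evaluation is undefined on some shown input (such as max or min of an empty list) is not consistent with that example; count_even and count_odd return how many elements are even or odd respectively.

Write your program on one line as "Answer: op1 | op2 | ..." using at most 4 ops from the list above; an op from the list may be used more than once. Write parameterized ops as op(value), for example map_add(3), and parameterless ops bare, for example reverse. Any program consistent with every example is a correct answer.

map_neg | sort_asc | min

Check, running the answer program on each example:
  [-46, -26, 6, -35, -10, -37] -> [46, 26, -6, 35, 10, 37] -> [-6, 10, 26, 35, 37, 46] -> -6
  [-20, -49, 9, 17, -16, -46] -> [20, 49, -9, -17, 16, 46] -> [-17, -9, 16, 20, 46, 49] -> -17
  [16, -23, -34] -> [-16, 23, 34] -> [-16, 23, 34] -> -16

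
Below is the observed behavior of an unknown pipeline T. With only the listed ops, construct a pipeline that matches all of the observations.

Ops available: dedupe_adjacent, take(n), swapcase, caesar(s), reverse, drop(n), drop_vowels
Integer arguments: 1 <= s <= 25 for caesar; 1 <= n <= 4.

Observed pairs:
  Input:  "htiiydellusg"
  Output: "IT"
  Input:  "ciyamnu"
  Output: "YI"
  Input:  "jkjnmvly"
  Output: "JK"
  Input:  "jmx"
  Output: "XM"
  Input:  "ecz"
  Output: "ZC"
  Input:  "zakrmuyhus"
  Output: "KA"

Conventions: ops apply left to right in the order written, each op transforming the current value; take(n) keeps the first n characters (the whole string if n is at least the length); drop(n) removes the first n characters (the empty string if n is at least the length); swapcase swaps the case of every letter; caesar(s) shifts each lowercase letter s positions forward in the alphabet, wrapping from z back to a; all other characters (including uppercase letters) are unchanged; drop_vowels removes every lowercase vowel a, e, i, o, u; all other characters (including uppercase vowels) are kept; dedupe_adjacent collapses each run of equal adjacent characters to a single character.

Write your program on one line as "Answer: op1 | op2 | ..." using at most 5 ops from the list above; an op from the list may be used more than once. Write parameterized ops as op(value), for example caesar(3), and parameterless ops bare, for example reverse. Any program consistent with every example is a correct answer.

dedupe_adjacent | take(3) | drop(1) | swapcase | reverse

Check, running the answer program on each example:
  "htiiydellusg" -> "htiydelusg" -> "hti" -> "ti" -> "TI" -> "IT"
  "ciyamnu" -> "ciyamnu" -> "ciy" -> "iy" -> "IY" -> "YI"
  "jkjnmvly" -> "jkjnmvly" -> "jkj" -> "kj" -> "KJ" -> "JK"
  "jmx" -> "jmx" -> "jmx" -> "mx" -> "MX" -> "XM"
  "ecz" -> "ecz" -> "ecz" -> "cz" -> "CZ" -> "ZC"
  "zakrmuyhus" -> "zakrmuyhus" -> "zak" -> "ak" -> "AK" -> "KA"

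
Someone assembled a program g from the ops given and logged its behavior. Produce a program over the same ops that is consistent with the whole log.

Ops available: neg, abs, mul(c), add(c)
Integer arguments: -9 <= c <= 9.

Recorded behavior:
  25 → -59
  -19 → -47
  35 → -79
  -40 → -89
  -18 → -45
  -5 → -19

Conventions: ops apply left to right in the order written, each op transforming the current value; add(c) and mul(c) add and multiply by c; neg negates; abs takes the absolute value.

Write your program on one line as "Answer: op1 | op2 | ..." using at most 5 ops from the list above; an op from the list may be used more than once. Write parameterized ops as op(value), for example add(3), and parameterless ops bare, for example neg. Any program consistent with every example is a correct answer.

abs | mul(2) | neg | add(-9)

Check, running the answer program on each example:
  25 -> 25 -> 50 -> -50 -> -59
  -19 -> 19 -> 38 -> -38 -> -47
  35 -> 35 -> 70 -> -70 -> -79
  -40 -> 40 -> 80 -> -80 -> -89
  -18 -> 18 -> 36 -> -36 -> -45
  -5 -> 5 -> 10 -> -10 -> -19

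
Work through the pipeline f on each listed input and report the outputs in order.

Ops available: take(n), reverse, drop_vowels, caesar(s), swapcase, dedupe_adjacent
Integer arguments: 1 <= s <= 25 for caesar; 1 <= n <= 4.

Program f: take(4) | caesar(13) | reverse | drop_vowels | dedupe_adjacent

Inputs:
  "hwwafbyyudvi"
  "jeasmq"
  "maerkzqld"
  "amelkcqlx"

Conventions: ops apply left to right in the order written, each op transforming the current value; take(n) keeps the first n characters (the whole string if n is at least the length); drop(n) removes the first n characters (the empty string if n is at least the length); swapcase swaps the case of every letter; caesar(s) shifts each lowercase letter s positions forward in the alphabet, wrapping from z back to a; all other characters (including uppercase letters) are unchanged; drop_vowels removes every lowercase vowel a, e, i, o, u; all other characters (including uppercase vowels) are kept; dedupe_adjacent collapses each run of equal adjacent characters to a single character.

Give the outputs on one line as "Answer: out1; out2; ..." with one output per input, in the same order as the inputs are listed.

"nj"; "fnrw"; "rnz"; "yrzn"

Execution, op by op:
  "hwwafbyyudvi" -> "hwwa" -> "ujjn" -> "njju" -> "njj" -> "nj"
  "jeasmq" -> "jeas" -> "wrnf" -> "fnrw" -> "fnrw" -> "fnrw"
  "maerkzqld" -> "maer" -> "znre" -> "ernz" -> "rnz" -> "rnz"
  "amelkcqlx" -> "amel" -> "nzry" -> "yrzn" -> "yrzn" -> "yrzn"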